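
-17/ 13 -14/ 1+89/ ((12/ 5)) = 3397/ 156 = 21.78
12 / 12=1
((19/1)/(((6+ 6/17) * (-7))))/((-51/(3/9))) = 19/6804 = 0.00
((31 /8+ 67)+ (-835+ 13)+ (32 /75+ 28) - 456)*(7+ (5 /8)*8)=-707219 /50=-14144.38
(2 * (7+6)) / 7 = 26 / 7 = 3.71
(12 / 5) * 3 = 36 / 5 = 7.20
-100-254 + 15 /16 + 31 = -322.06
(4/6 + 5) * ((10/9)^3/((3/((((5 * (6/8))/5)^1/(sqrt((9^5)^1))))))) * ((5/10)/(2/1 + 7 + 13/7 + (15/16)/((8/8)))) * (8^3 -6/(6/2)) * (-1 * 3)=-40460000/78003729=-0.52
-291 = -291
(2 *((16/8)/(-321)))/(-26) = 2/4173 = 0.00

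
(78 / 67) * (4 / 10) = 156 / 335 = 0.47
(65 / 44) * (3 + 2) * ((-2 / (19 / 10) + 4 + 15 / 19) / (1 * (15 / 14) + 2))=161525 / 17974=8.99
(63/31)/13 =63/403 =0.16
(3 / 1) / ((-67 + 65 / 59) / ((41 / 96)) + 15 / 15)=-7257 / 370829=-0.02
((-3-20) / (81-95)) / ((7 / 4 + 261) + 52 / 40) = 230 / 36967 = 0.01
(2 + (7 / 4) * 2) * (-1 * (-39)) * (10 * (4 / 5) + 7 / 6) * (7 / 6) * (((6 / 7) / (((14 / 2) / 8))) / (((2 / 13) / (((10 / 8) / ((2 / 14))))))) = 511225 / 4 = 127806.25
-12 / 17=-0.71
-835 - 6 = -841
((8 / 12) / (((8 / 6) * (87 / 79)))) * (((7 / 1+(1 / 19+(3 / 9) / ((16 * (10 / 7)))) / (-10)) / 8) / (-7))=-50385173 / 888652800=-0.06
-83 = -83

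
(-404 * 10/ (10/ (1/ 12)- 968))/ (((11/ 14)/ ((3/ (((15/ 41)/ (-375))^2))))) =11141878125/ 583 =19111283.23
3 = 3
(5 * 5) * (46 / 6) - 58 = 401 / 3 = 133.67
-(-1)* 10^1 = 10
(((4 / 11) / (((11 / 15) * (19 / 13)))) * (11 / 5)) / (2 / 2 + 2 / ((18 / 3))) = 117 / 209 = 0.56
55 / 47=1.17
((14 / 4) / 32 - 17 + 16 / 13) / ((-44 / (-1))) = -13029 / 36608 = -0.36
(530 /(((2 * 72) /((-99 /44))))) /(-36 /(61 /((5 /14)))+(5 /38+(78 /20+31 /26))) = -139746425 /84596496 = -1.65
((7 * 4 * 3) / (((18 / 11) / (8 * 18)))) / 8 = 924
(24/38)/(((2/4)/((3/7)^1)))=72/133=0.54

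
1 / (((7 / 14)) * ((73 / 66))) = 132 / 73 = 1.81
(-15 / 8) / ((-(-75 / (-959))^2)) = 919681 / 3000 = 306.56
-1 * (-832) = 832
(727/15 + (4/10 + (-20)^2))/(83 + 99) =6733/2730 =2.47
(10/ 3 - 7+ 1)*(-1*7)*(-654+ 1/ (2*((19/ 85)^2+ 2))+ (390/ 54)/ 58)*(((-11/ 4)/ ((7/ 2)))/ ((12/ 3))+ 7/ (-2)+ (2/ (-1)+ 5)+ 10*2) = -910463102578/ 3865671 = -235525.24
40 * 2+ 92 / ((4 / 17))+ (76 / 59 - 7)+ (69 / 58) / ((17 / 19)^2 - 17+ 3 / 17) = 156542392201 / 336495526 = 465.21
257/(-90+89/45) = -11565/3961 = -2.92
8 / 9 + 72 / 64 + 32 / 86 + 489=491.39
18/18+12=13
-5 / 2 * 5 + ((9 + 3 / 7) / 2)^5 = 77850611 / 33614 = 2316.02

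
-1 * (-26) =26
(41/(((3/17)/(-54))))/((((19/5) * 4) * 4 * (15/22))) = -302.64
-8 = -8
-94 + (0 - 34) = -128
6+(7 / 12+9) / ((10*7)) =1031 / 168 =6.14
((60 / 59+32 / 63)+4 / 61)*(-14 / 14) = -360616 / 226737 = -1.59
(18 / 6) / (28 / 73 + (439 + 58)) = 73 / 12103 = 0.01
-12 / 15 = -4 / 5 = -0.80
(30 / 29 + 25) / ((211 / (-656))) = -495280 / 6119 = -80.94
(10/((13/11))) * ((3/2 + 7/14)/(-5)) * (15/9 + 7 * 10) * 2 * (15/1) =-94600/13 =-7276.92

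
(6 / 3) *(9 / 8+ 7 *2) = 121 / 4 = 30.25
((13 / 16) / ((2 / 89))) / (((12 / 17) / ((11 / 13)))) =43.34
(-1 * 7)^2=49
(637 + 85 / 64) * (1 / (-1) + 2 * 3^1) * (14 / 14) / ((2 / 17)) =3472505 / 128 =27128.95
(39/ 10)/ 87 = 13/ 290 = 0.04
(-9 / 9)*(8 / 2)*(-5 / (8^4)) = 5 / 1024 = 0.00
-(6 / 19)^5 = -7776 / 2476099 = -0.00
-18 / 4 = -9 / 2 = -4.50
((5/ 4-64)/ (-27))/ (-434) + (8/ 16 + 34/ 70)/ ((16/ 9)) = 514757/ 937440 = 0.55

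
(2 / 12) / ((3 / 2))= 0.11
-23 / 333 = -0.07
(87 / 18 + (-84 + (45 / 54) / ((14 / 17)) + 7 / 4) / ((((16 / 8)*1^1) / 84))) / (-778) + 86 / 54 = 250895 / 42012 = 5.97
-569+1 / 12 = -6827 / 12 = -568.92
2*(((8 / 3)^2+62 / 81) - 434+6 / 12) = -68951 / 81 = -851.25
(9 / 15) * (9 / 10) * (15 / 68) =81 / 680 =0.12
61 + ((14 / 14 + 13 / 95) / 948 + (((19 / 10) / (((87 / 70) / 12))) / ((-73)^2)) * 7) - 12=56861019534 / 1159830205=49.03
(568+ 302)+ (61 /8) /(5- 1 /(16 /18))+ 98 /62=27080 /31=873.55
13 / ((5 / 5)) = 13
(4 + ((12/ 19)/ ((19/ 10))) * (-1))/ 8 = 331/ 722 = 0.46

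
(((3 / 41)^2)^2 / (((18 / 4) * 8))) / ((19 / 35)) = 315 / 214757836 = 0.00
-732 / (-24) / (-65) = -0.47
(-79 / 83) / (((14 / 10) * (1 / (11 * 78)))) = -338910 / 581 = -583.32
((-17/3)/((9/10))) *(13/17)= -130/27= -4.81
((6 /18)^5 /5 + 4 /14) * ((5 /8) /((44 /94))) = 114539 /299376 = 0.38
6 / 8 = 3 / 4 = 0.75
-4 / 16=-1 / 4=-0.25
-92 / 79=-1.16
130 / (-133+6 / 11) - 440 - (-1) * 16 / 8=-639596 / 1457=-438.98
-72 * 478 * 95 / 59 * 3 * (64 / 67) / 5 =-125549568 / 3953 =-31760.58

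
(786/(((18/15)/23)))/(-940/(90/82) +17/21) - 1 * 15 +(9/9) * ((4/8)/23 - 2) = -17151635/495926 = -34.59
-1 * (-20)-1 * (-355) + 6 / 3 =377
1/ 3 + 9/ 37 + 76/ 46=5690/ 2553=2.23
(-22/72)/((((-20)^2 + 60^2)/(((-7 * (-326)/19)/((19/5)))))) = -0.00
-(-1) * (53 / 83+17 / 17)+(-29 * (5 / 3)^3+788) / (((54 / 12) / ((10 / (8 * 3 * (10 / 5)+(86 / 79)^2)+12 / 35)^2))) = 14058008600370883 / 312576034796550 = 44.97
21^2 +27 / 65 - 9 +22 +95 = 35712 / 65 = 549.42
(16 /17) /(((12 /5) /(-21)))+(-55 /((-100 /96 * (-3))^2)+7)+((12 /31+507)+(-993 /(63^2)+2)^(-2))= 7072731477713 /14121557875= 500.85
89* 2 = 178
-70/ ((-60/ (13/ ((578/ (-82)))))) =-3731/ 1734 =-2.15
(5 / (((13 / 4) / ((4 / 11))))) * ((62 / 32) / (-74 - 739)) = -0.00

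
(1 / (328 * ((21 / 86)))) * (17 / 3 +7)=817 / 5166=0.16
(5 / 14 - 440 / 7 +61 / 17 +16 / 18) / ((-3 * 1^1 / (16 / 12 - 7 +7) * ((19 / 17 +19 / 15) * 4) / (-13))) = -1154075 / 32832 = -35.15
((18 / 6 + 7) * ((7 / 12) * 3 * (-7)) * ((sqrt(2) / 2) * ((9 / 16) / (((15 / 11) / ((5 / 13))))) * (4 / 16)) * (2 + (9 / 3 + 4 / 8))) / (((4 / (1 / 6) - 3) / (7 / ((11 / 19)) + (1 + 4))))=-18095 * sqrt(2) / 1664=-15.38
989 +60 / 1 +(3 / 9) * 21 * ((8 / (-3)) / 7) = 3139 / 3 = 1046.33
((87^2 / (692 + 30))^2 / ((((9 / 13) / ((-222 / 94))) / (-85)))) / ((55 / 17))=2654597462283 / 269503828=9849.94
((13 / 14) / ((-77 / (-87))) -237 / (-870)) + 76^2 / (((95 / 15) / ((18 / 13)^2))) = 23111320312 / 13208195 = 1749.77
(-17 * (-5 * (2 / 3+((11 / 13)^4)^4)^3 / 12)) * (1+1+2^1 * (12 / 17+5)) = 300958964476354921040136524667220406666610003884145251875 / 7955082260613272844060845570765726003212024758151448667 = 37.83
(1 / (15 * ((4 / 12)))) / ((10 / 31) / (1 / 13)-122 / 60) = 186 / 2009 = 0.09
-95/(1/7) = -665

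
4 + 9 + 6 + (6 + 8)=33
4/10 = 0.40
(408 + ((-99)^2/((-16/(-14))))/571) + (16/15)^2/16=434852063/1027800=423.09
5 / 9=0.56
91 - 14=77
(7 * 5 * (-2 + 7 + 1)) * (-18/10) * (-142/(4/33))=442827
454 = 454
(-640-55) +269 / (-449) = -312324 / 449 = -695.60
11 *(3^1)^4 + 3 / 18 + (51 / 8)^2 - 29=173339 / 192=902.81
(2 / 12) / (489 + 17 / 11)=11 / 32376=0.00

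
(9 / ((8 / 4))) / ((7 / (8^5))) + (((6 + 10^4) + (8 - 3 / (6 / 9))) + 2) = 435073 / 14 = 31076.64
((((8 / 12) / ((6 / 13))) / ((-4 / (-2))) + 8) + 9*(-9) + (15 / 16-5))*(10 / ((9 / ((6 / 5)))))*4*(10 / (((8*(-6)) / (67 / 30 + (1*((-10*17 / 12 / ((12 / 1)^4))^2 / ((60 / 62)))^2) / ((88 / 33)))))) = 2823683080997441591542065581 / 14905658850635783275020288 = 189.44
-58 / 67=-0.87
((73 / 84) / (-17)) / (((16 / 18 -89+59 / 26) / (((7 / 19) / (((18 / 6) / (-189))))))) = -179361 / 12976202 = -0.01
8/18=4/9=0.44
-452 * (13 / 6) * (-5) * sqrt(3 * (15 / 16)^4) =550875 * sqrt(3) / 128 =7454.25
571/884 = 0.65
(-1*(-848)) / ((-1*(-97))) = 8.74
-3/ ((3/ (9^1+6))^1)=-15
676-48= 628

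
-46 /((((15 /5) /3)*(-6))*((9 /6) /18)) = 92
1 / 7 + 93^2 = 60544 / 7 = 8649.14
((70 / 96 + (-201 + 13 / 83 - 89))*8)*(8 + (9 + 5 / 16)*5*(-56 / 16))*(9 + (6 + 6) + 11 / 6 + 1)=90756219983 / 10624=8542565.89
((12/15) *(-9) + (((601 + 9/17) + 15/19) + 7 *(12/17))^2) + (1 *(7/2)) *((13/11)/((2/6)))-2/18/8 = 152354676019517/413142840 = 368769.98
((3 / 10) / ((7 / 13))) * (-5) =-39 / 14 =-2.79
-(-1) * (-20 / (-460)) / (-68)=-1 / 1564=-0.00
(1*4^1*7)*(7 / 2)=98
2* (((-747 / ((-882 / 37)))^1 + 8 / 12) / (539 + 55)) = 9409 / 87318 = 0.11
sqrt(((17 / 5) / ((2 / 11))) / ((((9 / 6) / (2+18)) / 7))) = 2* sqrt(3927) / 3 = 41.78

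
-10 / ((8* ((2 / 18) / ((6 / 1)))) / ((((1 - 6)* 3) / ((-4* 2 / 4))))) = -2025 / 4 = -506.25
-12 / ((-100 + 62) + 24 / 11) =66 / 197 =0.34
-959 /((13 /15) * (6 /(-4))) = 737.69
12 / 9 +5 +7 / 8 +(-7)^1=5 / 24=0.21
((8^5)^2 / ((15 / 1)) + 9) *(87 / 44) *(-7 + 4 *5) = 404800718543 / 220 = 1840003266.10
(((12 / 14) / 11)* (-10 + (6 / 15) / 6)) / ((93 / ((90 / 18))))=-298 / 7161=-0.04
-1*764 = -764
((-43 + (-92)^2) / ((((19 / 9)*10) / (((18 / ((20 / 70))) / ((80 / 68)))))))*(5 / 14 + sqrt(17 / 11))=11595717 / 1520 + 81170019*sqrt(187) / 41800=34183.39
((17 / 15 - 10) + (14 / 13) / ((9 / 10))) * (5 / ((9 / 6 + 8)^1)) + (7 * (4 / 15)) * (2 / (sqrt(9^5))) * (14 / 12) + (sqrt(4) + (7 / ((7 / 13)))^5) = 1002836518777 / 2700945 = 371290.98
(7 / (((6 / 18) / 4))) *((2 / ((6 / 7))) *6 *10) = 11760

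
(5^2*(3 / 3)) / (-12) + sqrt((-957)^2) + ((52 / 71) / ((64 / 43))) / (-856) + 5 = 2800313299 / 2917248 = 959.92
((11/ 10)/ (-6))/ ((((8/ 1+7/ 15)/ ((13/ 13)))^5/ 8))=-1113750/ 33038369407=-0.00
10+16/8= 12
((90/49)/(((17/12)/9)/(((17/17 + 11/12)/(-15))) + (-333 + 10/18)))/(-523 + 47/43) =400545/37977238859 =0.00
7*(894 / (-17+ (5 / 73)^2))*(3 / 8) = -50023323 / 362272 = -138.08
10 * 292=2920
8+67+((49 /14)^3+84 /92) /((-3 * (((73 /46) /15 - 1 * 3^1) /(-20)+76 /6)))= 13058350 /176797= 73.86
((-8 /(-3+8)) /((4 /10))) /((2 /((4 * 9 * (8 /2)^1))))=-288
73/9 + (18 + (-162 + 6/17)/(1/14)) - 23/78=-8899751/3978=-2237.24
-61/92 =-0.66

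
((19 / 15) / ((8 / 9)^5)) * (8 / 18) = 1.01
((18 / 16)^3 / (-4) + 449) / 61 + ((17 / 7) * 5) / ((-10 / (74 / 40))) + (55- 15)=197235541 / 4372480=45.11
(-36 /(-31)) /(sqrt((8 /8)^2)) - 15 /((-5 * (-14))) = 411 /434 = 0.95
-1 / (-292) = 1 / 292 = 0.00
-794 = -794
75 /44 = 1.70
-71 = -71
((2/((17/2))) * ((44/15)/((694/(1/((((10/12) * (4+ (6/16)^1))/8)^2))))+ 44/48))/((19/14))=0.16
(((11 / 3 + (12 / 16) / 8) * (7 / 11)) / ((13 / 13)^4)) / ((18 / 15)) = 12635 / 6336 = 1.99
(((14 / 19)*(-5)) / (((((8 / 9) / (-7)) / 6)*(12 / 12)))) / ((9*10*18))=0.11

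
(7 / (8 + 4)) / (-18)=-7 / 216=-0.03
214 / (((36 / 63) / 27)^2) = 3822147 / 8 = 477768.38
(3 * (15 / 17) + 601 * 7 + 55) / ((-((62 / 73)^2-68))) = 386347171 / 6094976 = 63.39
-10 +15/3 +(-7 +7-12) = -17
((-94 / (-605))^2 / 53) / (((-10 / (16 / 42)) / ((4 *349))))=-49340224 / 2036929125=-0.02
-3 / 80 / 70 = -3 / 5600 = -0.00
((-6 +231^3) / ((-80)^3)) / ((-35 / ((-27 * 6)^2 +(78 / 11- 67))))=28402456317 / 1576960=18010.89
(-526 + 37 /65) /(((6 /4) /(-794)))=54234964 /195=278128.02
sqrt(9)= 3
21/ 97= 0.22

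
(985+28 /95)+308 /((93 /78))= 3662453 /2945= 1243.62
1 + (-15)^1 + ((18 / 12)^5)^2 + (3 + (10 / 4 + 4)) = 54441 / 1024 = 53.17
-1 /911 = -0.00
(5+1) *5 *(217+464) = 20430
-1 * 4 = -4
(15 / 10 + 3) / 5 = 9 / 10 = 0.90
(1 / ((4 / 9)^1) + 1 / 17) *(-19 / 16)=-2983 / 1088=-2.74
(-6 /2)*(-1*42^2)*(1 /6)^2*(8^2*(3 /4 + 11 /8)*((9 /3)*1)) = 59976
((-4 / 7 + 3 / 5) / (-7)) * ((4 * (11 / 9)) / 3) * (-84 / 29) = 176 / 9135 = 0.02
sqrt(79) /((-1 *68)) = -sqrt(79) /68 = -0.13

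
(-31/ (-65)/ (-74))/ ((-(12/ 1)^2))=0.00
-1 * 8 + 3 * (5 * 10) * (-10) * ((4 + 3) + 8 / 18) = -33524 / 3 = -11174.67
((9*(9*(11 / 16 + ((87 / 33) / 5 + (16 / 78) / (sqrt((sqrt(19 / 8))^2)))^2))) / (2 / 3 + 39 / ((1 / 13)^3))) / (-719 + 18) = -37132019163 / 28004187895512400-75168*sqrt(38) / 2447918522335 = -0.00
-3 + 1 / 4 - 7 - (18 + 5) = -131 / 4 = -32.75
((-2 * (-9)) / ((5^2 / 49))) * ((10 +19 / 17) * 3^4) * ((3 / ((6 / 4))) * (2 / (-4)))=-13502538 / 425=-31770.68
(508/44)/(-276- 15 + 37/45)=-5715/143638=-0.04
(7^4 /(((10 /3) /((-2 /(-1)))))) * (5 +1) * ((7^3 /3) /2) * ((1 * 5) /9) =823543 /3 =274514.33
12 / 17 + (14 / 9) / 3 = 562 / 459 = 1.22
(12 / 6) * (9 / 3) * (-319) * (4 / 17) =-7656 / 17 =-450.35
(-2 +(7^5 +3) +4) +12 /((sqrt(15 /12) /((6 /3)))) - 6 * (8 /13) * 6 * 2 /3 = 48 * sqrt(5) /5 +218364 /13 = 16818.70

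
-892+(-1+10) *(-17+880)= 6875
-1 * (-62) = 62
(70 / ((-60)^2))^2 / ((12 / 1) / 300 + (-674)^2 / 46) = 1127 / 29437204032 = 0.00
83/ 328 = 0.25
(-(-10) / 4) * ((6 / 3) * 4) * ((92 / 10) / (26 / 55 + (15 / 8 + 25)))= 80960 / 12033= 6.73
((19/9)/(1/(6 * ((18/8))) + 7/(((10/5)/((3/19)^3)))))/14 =390963/227773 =1.72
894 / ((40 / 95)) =8493 / 4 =2123.25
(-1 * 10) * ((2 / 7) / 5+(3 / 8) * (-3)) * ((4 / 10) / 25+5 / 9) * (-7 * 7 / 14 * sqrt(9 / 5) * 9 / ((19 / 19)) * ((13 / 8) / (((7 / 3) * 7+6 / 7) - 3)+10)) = -13907679123 * sqrt(5) / 11920000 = -2608.94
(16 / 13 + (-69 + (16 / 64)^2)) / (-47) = 14083 / 9776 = 1.44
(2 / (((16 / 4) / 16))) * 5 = 40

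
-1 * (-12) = 12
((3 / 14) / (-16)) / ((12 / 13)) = -13 / 896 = -0.01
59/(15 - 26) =-59/11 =-5.36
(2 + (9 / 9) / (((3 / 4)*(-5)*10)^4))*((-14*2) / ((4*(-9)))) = 442968862 / 284765625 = 1.56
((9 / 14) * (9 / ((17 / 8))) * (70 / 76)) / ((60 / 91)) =2457 / 646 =3.80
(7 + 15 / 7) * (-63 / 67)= -576 / 67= -8.60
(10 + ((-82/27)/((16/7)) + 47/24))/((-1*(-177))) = 0.06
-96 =-96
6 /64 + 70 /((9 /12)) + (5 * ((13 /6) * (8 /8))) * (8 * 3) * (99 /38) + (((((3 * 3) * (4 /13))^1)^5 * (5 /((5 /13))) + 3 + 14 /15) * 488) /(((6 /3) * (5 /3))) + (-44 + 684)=406249873914659 /1302381600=311928.45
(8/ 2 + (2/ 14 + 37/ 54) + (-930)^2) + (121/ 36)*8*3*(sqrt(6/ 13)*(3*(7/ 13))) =1694*sqrt(78)/ 169 + 326934025/ 378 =864993.35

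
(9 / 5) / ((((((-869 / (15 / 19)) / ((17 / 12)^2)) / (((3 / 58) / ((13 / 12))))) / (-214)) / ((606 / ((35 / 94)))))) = 11890109961 / 217862645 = 54.58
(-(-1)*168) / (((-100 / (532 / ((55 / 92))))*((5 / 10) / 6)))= -24667776 / 1375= -17940.20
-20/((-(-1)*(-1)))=20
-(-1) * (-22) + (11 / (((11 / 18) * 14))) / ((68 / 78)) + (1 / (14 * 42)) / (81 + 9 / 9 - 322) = -49240817 / 2399040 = -20.53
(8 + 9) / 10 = 17 / 10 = 1.70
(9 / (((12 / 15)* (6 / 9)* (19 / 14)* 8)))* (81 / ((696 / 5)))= 127575 / 141056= 0.90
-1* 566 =-566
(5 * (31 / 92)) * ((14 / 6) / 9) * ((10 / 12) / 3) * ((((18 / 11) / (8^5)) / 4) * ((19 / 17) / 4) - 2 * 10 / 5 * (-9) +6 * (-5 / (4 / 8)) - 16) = -10637540448325 / 2191823732736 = -4.85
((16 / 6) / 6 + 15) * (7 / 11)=973 / 99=9.83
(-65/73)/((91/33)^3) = -179685/4231591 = -0.04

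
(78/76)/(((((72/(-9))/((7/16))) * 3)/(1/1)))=-91/4864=-0.02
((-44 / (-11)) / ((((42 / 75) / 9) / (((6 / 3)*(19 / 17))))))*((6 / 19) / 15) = 360 / 119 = 3.03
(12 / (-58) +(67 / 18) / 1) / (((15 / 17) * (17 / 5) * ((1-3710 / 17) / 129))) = -1341385 / 1927746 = -0.70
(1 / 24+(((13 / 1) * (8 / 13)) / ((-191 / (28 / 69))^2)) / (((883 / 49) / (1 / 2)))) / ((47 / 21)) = 357859744991 / 19221718366776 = 0.02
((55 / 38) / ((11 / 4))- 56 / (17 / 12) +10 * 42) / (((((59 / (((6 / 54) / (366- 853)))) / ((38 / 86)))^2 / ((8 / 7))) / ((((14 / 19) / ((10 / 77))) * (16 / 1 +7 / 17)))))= 2349991952 / 19852226127689805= 0.00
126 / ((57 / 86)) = 3612 / 19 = 190.11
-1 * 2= -2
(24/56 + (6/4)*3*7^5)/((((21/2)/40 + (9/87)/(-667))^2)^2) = 1011899159846216859110379520000/63375675030062839271709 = 15966680.58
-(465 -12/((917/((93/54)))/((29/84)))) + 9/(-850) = -11417062807/24552675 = -465.00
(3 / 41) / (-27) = -1 / 369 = -0.00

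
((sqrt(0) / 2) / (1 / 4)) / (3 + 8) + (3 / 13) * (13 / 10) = 3 / 10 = 0.30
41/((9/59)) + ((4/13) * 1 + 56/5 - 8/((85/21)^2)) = 236519539/845325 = 279.80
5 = 5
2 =2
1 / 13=0.08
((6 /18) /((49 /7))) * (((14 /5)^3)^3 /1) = 2951578112 /5859375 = 503.74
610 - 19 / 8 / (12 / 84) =4747 / 8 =593.38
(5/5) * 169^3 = 4826809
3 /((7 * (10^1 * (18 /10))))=1 /42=0.02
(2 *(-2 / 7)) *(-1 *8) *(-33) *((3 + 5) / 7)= -8448 / 49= -172.41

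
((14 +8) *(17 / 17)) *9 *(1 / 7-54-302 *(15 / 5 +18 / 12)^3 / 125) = -94946247 / 1750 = -54255.00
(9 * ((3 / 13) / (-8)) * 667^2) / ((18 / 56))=-9342669 / 26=-359333.42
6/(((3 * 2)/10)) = 10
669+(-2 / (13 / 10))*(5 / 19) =668.60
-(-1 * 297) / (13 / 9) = 2673 / 13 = 205.62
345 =345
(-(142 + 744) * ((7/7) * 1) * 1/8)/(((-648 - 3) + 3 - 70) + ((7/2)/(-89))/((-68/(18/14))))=1340518/8690663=0.15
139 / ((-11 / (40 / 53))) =-5560 / 583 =-9.54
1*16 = 16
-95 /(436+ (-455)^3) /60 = 0.00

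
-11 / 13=-0.85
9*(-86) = -774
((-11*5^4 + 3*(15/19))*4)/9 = -522320/171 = -3054.50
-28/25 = -1.12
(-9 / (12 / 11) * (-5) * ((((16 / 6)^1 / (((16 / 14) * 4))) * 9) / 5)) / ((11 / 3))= 189 / 16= 11.81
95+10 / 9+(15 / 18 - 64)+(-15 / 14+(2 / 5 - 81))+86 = 11741 / 315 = 37.27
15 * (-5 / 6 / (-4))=25 / 8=3.12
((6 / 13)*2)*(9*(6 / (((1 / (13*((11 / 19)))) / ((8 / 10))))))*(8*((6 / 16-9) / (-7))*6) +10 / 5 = 11805298 / 665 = 17752.33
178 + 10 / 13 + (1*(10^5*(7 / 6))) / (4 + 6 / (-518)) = 1185652076 / 40287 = 29430.14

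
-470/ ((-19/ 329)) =154630/ 19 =8138.42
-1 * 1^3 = -1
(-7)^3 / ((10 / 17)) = -5831 / 10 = -583.10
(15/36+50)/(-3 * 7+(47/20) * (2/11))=-33275/13578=-2.45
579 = 579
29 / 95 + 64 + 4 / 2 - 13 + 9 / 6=10413 / 190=54.81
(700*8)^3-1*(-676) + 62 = 175616000738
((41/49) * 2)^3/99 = 551368/11647251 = 0.05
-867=-867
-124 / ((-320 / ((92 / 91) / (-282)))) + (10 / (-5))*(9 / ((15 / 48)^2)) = -473005549 / 2566200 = -184.32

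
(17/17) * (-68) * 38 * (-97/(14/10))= 1253240/7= 179034.29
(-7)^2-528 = -479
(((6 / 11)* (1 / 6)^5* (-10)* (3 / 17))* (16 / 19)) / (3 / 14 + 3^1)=-0.00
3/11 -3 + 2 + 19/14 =97/154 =0.63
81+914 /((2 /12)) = 5565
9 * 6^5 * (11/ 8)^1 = 96228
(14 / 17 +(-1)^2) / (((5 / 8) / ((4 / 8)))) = 1.46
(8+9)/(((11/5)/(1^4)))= 85/11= 7.73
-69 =-69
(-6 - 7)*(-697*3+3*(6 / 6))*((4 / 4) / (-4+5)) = 27144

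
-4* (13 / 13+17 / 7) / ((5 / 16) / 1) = -1536 / 35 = -43.89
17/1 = 17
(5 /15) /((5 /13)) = 13 /15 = 0.87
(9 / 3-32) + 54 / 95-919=-90006 / 95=-947.43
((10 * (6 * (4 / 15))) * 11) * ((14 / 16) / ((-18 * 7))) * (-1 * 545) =5995 / 9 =666.11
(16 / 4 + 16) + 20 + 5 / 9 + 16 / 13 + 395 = 51104 / 117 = 436.79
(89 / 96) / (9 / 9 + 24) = 89 / 2400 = 0.04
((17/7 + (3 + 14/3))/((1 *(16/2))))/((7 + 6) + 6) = 53/798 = 0.07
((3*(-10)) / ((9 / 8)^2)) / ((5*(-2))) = 64 / 27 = 2.37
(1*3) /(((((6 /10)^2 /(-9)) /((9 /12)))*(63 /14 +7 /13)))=-2925 /262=-11.16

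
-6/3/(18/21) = -7/3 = -2.33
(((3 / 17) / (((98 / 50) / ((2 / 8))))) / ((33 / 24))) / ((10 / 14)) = 30 / 1309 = 0.02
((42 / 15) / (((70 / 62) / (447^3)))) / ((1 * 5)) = 5537506626 / 125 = 44300053.01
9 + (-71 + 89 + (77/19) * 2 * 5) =1283/19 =67.53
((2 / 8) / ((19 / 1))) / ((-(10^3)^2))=-1 / 76000000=-0.00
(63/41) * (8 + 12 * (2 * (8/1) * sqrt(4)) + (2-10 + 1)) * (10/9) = 26950/41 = 657.32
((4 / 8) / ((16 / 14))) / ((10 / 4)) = 7 / 40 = 0.18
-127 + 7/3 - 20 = -144.67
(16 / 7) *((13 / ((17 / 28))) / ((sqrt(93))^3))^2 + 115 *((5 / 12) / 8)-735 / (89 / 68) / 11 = -328157388653461 / 7282480971744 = -45.06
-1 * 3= -3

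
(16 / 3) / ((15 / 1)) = 16 / 45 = 0.36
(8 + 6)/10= 7/5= 1.40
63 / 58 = 1.09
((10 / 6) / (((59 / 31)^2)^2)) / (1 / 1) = 4617605 / 36352083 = 0.13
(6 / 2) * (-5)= -15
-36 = -36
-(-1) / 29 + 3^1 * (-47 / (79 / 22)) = -89879 / 2291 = -39.23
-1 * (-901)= 901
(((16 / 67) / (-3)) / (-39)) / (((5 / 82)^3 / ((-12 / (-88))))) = 4410944 / 3592875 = 1.23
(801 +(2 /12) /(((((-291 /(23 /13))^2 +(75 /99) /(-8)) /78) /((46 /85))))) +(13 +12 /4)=262371229063883 /321139713035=817.00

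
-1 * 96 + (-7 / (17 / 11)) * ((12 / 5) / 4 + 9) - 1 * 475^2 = -19189981 / 85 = -225764.48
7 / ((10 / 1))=7 / 10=0.70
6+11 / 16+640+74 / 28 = 72725 / 112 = 649.33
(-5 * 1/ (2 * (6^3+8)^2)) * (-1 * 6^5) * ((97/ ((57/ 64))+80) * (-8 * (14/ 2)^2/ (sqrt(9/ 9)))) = -545130/ 19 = -28691.05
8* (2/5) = 16/5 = 3.20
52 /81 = 0.64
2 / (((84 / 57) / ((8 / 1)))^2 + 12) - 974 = -16922310 / 17377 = -973.83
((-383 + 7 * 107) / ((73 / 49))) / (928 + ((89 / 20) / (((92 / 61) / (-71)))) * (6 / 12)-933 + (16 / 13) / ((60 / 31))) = -2573887680 / 1143124301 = -2.25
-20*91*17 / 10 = -3094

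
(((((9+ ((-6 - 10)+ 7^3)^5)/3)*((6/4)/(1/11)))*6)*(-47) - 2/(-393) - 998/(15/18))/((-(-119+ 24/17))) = -49315868784421.73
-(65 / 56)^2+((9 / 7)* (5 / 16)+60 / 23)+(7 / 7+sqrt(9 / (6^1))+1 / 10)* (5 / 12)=5* sqrt(6) / 24+459071 / 216384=2.63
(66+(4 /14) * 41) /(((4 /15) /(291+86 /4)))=637500 /7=91071.43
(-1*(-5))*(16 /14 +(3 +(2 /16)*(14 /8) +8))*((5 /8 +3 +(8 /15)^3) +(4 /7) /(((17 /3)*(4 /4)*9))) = 11233416727 /47980800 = 234.12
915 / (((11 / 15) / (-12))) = -164700 / 11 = -14972.73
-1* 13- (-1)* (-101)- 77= -191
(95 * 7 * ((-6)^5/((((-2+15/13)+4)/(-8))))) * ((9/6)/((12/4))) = 268894080/41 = 6558392.20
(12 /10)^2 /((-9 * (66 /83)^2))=-6889 /27225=-0.25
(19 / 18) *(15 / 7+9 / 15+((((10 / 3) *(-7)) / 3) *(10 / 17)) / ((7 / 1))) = 106286 / 48195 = 2.21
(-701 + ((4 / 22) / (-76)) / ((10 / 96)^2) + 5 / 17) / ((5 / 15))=-186779352 / 88825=-2102.78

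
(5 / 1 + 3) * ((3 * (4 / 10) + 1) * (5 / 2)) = 44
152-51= 101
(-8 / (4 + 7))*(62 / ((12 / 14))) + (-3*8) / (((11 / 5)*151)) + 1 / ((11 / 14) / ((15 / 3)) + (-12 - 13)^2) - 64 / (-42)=-26027061950 / 508809147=-51.15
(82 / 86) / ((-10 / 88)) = -1804 / 215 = -8.39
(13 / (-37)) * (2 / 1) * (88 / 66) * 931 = -96824 / 111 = -872.29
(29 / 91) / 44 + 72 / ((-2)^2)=72101 / 4004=18.01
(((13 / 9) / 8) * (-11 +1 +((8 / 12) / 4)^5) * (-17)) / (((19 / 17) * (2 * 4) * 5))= 292140563 / 425502720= 0.69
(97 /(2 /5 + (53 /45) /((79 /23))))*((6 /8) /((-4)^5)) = -1034505 /10817536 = -0.10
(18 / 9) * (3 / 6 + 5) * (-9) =-99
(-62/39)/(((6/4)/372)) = -15376/39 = -394.26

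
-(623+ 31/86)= -53609/86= -623.36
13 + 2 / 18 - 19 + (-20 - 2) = -251 / 9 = -27.89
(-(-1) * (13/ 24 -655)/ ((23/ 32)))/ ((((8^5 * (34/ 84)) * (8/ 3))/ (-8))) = 329847/ 1601536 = 0.21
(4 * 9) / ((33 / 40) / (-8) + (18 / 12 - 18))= -3840 / 1771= -2.17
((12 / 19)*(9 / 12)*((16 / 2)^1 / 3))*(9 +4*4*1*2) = 51.79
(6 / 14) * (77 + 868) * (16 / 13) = 6480 / 13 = 498.46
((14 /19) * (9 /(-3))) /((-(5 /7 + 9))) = 147 /646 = 0.23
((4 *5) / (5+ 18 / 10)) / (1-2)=-50 / 17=-2.94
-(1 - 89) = 88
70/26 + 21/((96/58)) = 3199/208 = 15.38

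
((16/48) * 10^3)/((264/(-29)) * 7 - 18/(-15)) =-72500/13599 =-5.33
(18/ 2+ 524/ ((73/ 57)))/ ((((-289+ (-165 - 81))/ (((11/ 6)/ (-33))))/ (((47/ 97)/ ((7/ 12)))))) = 0.04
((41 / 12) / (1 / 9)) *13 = 1599 / 4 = 399.75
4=4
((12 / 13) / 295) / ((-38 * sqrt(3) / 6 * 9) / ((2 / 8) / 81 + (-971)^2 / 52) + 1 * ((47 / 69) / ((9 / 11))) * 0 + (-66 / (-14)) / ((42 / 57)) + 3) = 4515172169258016 * sqrt(3) / 40540185826327543449655 + 175473507188915984216 / 527022415742258064845515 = 0.00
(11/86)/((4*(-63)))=-11/21672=-0.00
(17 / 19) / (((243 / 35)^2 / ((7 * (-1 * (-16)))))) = 2332400 / 1121931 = 2.08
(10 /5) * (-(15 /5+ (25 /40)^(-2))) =-278 /25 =-11.12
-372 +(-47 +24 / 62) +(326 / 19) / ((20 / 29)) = -393.73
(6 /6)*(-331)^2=109561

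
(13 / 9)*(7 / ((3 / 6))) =182 / 9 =20.22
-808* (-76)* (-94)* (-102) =588779904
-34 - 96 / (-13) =-346 / 13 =-26.62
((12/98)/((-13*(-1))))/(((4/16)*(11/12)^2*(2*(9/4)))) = 768/77077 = 0.01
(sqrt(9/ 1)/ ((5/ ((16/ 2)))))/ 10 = 12/ 25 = 0.48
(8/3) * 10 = 80/3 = 26.67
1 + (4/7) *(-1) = 3/7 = 0.43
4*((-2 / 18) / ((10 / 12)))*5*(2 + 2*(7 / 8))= -10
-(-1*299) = 299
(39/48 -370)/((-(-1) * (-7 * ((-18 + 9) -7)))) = -5907/1792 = -3.30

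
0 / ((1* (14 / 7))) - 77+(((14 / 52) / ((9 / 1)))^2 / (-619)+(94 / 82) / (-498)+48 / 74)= -325848605335105 / 4267622901204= -76.35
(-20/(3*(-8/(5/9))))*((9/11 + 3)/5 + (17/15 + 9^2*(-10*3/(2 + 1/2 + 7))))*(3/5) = -795953/11286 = -70.53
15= 15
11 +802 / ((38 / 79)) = 31888 / 19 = 1678.32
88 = 88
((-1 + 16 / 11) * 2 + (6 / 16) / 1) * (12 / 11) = 1.40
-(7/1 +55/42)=-349/42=-8.31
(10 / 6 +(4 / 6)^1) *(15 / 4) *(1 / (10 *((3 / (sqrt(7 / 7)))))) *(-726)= -847 / 4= -211.75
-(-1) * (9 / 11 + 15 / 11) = 24 / 11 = 2.18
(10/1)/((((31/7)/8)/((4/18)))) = 1120/279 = 4.01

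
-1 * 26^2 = -676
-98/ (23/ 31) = -3038/ 23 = -132.09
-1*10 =-10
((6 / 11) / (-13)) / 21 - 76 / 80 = -19059 / 20020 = -0.95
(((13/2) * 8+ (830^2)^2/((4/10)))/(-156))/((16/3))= -296614506263/208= -1426031280.11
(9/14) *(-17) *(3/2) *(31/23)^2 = -441099/14812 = -29.78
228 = 228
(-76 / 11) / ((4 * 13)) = -19 / 143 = -0.13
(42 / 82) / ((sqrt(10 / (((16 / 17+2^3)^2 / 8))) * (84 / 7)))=133 * sqrt(5) / 6970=0.04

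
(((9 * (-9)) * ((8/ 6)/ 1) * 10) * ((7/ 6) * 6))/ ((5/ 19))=-28728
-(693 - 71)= -622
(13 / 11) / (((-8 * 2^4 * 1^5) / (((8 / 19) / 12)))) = -0.00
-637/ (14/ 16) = -728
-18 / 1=-18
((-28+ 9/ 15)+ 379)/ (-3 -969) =-293/ 810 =-0.36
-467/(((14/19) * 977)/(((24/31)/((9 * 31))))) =-35492/19716837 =-0.00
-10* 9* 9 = -810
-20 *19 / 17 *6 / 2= -1140 / 17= -67.06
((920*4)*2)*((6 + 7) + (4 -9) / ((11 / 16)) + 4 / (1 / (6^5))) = 2518643520 / 11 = 228967592.73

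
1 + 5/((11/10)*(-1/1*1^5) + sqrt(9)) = 3.63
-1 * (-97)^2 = -9409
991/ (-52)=-991/ 52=-19.06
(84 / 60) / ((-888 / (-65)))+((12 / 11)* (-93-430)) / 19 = -5554069 / 185592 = -29.93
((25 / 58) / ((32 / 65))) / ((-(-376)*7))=1625 / 4884992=0.00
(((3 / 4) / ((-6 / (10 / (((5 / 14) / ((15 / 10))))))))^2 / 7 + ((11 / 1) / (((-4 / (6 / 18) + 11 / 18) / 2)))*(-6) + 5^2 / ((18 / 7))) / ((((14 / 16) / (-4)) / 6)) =-2981516 / 4305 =-692.57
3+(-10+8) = 1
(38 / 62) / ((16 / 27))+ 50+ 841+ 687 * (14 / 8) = 1038765 / 496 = 2094.28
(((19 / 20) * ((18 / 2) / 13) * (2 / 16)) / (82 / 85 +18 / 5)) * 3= 8721 / 161408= 0.05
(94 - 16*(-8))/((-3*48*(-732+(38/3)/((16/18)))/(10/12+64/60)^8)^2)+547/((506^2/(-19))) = -376664374832240950884979787/9418371312240000000000000000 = -0.04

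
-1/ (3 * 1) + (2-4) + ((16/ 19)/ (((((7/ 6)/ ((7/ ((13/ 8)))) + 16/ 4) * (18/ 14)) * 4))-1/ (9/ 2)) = -2.52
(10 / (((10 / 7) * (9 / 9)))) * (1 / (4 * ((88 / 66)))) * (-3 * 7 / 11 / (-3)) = 147 / 176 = 0.84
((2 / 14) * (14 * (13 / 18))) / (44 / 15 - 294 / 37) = -185 / 642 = -0.29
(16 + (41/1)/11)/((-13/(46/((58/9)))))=-44919/4147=-10.83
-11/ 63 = -0.17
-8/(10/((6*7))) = -168/5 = -33.60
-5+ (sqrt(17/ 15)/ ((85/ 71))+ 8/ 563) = -2807/ 563+ 71 *sqrt(255)/ 1275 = -4.10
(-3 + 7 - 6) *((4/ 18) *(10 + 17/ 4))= -19/ 3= -6.33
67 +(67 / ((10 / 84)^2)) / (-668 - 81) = 162341 / 2675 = 60.69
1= 1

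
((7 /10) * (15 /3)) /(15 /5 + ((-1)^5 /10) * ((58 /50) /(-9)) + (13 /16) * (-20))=-15750 /59567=-0.26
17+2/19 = 17.11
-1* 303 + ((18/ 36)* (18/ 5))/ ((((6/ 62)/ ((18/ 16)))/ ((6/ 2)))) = -9609/ 40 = -240.22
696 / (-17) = -696 / 17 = -40.94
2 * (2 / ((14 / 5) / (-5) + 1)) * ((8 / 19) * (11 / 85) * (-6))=-2.97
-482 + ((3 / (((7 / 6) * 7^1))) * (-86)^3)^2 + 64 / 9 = 54593828839.59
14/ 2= 7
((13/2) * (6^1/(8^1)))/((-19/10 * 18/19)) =-65/24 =-2.71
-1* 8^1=-8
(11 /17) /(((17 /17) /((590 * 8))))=51920 /17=3054.12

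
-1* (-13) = 13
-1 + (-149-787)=-937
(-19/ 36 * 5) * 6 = -95/ 6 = -15.83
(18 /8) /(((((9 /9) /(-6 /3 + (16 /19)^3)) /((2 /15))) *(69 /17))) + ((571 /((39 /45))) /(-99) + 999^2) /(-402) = -168862089350018 /68016141765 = -2482.68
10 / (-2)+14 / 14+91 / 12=43 / 12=3.58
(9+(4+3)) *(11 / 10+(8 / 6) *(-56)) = -17656 / 15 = -1177.07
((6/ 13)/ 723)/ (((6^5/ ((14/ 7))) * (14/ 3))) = 1/ 28422576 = 0.00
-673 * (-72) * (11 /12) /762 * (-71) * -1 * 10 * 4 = 21024520 /127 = 165547.40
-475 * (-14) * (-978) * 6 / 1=-39022200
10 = 10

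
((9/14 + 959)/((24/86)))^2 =333743067025/28224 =11824796.88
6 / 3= 2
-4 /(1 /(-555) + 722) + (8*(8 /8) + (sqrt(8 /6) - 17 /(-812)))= 9.17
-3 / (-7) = 0.43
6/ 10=3/ 5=0.60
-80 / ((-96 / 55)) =275 / 6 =45.83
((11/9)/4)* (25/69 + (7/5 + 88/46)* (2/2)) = 3487/3105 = 1.12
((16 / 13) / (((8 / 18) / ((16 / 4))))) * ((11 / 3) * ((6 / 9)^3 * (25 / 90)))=3520 / 1053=3.34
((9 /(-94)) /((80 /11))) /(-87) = 33 /218080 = 0.00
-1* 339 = -339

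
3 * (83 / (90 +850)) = 249 / 940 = 0.26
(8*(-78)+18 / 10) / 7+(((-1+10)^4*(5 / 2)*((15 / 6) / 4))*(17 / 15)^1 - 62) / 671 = -71.66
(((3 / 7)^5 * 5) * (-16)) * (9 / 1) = -174960 / 16807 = -10.41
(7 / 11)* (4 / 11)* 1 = 28 / 121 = 0.23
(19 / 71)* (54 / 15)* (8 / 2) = 1368 / 355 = 3.85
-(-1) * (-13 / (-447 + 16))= 13 / 431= 0.03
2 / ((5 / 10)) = 4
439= 439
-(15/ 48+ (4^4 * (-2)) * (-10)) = -81925/ 16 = -5120.31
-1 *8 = -8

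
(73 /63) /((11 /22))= 146 /63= 2.32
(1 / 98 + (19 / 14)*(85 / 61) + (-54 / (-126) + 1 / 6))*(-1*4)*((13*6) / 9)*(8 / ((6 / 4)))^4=-152580653056 / 2178981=-70023.86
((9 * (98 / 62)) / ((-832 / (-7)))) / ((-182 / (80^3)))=-1764000 / 5239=-336.71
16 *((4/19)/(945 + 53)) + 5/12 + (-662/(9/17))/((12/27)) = -320049733/113772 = -2813.08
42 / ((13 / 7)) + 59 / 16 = 5471 / 208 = 26.30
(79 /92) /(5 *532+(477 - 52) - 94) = 79 /275172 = 0.00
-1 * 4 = -4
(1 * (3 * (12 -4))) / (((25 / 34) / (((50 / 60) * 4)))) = 544 / 5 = 108.80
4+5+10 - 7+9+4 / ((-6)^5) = 40823 / 1944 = 21.00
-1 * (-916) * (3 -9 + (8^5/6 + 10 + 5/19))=5006486.39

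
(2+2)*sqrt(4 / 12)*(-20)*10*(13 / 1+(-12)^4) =-16599200*sqrt(3) / 3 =-9583552.59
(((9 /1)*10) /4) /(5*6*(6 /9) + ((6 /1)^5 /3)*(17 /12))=45 /7384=0.01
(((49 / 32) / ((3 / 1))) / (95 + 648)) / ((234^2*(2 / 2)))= 49 / 3905635968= 0.00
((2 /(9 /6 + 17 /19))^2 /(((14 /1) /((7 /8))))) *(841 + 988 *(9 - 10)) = -1083 /169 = -6.41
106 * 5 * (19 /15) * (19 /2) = 19133 /3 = 6377.67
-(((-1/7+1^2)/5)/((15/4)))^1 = -8/175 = -0.05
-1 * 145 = -145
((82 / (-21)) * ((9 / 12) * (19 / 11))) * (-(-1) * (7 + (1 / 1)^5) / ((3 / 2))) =-6232 / 231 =-26.98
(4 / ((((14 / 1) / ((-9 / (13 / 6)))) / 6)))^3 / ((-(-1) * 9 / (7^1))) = -30233088 / 107653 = -280.84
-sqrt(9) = -3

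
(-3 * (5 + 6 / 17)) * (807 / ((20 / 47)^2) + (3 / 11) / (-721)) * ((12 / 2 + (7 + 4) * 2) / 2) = -3859755641469 / 3852200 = -1001961.38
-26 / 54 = -13 / 27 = -0.48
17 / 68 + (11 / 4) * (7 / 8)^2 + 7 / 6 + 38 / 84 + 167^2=149952631 / 5376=27892.97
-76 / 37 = -2.05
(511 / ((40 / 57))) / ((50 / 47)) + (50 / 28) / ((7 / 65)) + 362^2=12911016481 / 98000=131745.07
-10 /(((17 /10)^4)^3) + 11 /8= 6328844609527371 /4660977897838088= 1.36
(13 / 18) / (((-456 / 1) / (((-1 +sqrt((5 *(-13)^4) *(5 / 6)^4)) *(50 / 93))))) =325 / 381672- 1373125 *sqrt(5) / 13740192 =-0.22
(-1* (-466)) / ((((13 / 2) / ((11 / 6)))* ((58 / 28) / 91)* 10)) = 577.41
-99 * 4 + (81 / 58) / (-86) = -1975329 / 4988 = -396.02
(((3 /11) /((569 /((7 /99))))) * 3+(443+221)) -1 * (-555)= 83926938 /68849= 1219.00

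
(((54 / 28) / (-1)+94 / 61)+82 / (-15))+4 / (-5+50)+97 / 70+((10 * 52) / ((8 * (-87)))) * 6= -987689 / 111447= -8.86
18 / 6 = 3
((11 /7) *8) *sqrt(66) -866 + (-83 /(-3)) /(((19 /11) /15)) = -11889 /19 + 88 *sqrt(66) /7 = -523.61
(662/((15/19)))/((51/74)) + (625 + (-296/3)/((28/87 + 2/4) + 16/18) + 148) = 1319849921/683145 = 1932.02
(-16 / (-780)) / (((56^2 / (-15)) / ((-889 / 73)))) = 127 / 106288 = 0.00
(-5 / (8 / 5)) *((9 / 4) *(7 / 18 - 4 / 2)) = 725 / 64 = 11.33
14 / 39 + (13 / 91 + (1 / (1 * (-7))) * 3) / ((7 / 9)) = -16 / 1911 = -0.01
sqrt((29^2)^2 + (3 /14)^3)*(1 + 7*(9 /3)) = 11*sqrt(27170907274) /98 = 18502.00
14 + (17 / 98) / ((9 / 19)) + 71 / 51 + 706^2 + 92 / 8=3736979048 / 7497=498463.26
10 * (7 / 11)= 70 / 11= 6.36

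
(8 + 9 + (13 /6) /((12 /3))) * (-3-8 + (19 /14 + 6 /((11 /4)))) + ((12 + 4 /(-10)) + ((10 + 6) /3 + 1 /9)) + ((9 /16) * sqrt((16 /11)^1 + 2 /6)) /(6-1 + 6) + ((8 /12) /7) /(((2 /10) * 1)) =-6284591 /55440 + 3 * sqrt(1947) /1936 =-113.29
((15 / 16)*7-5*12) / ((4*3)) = -4.45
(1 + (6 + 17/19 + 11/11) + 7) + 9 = 24.89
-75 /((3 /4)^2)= -400 /3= -133.33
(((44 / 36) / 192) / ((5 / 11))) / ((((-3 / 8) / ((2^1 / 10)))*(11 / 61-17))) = 7381 / 16621200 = 0.00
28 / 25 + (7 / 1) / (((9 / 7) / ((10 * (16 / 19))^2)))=31450972 / 81225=387.21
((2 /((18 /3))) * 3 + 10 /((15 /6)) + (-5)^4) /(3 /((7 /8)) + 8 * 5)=2205 /152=14.51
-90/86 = -45/43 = -1.05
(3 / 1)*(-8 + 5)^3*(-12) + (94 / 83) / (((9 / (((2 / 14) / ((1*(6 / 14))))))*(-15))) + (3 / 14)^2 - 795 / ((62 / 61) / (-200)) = 32149659424721 / 204244740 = 157407.53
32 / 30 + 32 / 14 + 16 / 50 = 1928 / 525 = 3.67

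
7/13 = 0.54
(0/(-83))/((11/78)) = 0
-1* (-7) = 7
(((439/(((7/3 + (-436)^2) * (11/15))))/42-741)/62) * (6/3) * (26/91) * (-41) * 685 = 365546704281765/1905811831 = 191806.29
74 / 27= 2.74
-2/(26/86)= -86/13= -6.62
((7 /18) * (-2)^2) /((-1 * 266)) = -1 /171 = -0.01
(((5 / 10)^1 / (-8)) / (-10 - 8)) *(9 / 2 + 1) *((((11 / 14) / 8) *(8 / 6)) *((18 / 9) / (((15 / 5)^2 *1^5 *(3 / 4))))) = 121 / 163296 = 0.00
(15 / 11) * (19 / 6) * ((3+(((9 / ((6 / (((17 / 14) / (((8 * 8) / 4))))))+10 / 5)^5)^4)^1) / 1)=31968598406831989281128427938361398336579199857386403113082255 / 2333366512618043974040885166198881751571824097122844672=13700633.07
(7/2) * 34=119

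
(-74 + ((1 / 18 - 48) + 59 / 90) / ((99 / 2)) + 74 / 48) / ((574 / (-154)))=19.70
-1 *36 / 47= -36 / 47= -0.77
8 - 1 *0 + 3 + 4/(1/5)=31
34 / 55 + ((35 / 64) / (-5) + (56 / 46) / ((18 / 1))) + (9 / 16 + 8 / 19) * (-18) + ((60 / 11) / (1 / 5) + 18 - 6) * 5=2481373643 / 13844160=179.24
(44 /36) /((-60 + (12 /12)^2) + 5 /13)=-143 /6858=-0.02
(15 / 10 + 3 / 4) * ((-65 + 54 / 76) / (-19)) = 21987 / 2888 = 7.61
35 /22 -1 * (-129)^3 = 47227193 /22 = 2146690.59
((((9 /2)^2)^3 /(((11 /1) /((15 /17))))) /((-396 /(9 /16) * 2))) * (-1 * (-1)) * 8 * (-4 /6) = 2657205 /1053184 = 2.52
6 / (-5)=-6 / 5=-1.20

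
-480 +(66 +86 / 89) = -36760 / 89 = -413.03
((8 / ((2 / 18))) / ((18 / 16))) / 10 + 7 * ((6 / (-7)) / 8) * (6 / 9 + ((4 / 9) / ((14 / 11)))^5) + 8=45970009079 / 3308121810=13.90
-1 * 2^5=-32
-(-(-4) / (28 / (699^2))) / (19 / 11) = -5374611 / 133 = -40410.61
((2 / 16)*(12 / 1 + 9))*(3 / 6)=21 / 16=1.31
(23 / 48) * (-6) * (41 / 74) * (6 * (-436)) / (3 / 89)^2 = 814175827 / 222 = 3667458.68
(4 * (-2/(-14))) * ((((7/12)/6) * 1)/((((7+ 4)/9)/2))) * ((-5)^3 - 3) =-128/11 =-11.64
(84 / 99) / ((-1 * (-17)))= 28 / 561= 0.05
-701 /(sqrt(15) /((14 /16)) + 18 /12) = -118.29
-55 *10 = -550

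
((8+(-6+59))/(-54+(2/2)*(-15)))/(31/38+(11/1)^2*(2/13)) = -30134/662331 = -0.05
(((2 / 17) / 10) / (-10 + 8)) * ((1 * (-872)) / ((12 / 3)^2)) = 0.32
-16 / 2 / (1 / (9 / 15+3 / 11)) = -384 / 55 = -6.98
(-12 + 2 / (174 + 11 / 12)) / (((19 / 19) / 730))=-8751.65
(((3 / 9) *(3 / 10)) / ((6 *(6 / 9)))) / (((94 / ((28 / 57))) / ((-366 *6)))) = -1281 / 4465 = -0.29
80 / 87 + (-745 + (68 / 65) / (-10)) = -21041833 / 28275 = -744.19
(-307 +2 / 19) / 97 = -5831 / 1843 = -3.16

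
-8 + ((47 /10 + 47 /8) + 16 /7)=1361 /280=4.86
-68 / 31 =-2.19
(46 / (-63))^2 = 2116 / 3969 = 0.53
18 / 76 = 9 / 38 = 0.24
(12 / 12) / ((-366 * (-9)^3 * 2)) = 1 / 533628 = 0.00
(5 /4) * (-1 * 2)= -5 /2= -2.50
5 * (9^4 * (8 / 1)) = 262440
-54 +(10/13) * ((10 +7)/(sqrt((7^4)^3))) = -82589428/1529437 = -54.00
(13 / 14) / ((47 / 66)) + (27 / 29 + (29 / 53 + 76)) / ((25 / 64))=2523917029 / 12641825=199.65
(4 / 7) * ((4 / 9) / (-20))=-4 / 315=-0.01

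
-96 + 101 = 5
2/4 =1/2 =0.50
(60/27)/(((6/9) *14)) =5/21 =0.24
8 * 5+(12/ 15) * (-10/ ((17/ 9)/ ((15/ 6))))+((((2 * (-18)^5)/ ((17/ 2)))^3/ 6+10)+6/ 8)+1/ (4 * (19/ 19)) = -71964166575759358065/ 4913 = -14647703353502820.69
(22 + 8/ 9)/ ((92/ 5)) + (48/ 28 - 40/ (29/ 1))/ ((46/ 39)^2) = 2869961/ 1932966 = 1.48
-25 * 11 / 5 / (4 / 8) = -110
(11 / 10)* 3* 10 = 33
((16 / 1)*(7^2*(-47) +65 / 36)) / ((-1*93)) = 331372 / 837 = 395.90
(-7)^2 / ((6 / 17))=833 / 6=138.83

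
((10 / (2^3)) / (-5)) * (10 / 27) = -5 / 54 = -0.09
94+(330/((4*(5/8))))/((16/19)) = 1003/4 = 250.75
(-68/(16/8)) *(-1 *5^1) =170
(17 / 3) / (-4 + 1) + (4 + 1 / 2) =47 / 18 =2.61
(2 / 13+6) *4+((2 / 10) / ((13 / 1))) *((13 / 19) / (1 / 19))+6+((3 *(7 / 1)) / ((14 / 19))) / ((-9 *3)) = 34819 / 1170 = 29.76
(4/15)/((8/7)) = 7/30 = 0.23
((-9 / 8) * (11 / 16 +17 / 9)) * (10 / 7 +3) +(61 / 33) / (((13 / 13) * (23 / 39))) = -314175 / 32384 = -9.70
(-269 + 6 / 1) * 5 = -1315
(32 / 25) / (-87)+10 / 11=21398 / 23925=0.89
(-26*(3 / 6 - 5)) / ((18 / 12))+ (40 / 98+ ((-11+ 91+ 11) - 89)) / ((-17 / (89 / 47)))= 77.73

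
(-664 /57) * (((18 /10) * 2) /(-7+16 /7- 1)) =3486 /475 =7.34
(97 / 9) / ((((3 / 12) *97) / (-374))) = -166.22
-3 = -3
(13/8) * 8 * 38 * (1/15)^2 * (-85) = -8398/45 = -186.62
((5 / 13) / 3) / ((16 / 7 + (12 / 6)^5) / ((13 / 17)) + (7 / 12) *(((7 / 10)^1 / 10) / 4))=56000 / 19588459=0.00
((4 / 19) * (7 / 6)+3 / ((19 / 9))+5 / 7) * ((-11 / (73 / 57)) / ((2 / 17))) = -88825 / 511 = -173.83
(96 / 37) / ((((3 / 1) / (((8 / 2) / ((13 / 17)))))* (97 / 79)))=171904 / 46657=3.68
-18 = -18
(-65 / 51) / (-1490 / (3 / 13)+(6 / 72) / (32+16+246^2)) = 15746640 / 79772478223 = 0.00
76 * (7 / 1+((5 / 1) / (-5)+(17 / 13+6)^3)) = 66162332 / 2197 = 30114.85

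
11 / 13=0.85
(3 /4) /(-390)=-1 /520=-0.00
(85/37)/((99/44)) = 340/333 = 1.02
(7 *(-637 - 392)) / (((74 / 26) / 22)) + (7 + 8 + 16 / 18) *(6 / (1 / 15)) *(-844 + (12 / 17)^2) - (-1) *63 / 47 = -634185990595 / 502571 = -1261883.38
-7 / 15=-0.47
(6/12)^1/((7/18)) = 9/7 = 1.29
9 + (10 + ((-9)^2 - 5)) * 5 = 439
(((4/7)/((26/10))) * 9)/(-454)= -90/20657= -0.00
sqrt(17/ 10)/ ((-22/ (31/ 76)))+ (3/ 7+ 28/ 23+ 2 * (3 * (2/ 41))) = 12797/ 6601 - 31 * sqrt(170)/ 16720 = 1.91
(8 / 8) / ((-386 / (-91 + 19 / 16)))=1437 / 6176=0.23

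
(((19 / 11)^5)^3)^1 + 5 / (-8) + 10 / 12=364367934957842237431 / 100253956065975624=3634.45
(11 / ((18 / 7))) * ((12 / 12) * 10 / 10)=77 / 18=4.28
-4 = -4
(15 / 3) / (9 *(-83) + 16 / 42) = -105 / 15679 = -0.01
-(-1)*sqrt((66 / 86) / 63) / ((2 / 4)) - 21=-21 + 2*sqrt(9933) / 903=-20.78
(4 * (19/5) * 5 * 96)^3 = 388377870336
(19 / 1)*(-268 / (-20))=1273 / 5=254.60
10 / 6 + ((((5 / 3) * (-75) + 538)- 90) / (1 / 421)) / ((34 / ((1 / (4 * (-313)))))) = -11477 / 7512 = -1.53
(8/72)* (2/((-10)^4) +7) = 3889/5000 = 0.78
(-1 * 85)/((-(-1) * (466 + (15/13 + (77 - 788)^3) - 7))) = 1105/4672524621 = 0.00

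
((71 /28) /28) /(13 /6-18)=-213 /37240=-0.01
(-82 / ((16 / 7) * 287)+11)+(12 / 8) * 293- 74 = 3011 / 8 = 376.38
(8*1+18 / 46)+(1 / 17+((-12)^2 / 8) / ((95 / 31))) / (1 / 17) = 238698 / 2185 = 109.24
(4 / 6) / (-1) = -2 / 3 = -0.67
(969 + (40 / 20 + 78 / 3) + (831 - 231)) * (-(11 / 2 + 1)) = -20761 / 2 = -10380.50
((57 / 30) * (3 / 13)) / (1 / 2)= 57 / 65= 0.88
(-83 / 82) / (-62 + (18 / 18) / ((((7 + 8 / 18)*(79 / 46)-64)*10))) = 0.02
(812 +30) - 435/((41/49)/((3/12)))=116773/164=712.03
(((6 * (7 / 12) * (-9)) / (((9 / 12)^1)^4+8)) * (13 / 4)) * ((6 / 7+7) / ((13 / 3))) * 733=-34832160 / 2129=-16360.81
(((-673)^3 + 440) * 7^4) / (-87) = 731874685577 / 87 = 8412352707.78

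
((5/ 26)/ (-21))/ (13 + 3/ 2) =-0.00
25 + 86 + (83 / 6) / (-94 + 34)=39877 / 360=110.77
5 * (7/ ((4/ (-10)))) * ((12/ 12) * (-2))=175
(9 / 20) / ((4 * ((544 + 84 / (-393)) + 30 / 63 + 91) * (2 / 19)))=470421 / 279617120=0.00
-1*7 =-7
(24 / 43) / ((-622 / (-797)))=9564 / 13373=0.72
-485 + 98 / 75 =-36277 / 75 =-483.69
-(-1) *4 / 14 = 2 / 7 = 0.29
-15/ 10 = -3/ 2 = -1.50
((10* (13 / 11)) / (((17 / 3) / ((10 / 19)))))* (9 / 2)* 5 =87750 / 3553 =24.70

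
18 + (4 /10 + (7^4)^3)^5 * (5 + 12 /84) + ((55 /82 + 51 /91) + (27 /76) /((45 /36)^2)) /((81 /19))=2612683855609869094770956000000000000000000000000000.00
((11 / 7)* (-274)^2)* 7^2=5780852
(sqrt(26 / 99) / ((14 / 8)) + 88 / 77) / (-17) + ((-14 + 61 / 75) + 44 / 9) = -223973 / 26775 - 4* sqrt(286) / 3927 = -8.38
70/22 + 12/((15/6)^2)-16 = -2997/275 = -10.90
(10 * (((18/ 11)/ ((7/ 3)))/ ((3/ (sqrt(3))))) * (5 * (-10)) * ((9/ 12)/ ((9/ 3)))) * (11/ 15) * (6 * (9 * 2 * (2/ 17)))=-32400 * sqrt(3)/ 119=-471.58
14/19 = 0.74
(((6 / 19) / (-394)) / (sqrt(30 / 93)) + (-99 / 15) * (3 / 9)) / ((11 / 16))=-16 / 5 - 24 * sqrt(310) / 205865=-3.20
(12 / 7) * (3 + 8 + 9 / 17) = 336 / 17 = 19.76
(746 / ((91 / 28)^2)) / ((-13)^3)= -11936 / 371293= -0.03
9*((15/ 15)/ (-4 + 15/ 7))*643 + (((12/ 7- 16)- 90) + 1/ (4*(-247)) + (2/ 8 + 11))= -11097115/ 3458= -3209.11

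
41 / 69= 0.59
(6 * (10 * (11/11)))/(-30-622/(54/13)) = -1620/4853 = -0.33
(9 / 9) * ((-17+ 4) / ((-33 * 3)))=13 / 99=0.13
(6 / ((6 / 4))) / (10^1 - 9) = 4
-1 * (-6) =6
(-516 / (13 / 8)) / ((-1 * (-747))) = -1376 / 3237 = -0.43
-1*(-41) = 41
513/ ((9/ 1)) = 57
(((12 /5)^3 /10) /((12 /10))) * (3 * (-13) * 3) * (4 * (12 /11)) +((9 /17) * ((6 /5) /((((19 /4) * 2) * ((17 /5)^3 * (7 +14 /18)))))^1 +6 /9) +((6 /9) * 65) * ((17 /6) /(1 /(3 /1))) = -3347247480147 /15273902875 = -219.15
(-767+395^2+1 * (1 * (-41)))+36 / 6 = 155223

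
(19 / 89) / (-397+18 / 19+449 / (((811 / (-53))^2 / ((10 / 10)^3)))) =-237437281 / 438359438194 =-0.00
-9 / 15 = -3 / 5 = -0.60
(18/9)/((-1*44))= -1/22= -0.05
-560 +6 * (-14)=-644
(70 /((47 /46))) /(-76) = -805 /893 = -0.90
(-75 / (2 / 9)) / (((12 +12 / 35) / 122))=-53375 / 16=-3335.94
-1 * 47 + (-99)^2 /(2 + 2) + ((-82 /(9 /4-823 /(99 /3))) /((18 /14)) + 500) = 104443829 /35940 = 2906.06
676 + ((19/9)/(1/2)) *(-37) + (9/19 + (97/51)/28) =42351917/81396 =520.32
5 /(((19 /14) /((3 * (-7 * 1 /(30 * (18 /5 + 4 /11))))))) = -2695 /4142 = -0.65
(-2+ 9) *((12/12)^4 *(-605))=-4235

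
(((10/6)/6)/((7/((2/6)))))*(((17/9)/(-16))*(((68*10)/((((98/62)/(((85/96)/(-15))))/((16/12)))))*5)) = 19037875/72013536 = 0.26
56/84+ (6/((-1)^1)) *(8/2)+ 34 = 32/3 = 10.67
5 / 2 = 2.50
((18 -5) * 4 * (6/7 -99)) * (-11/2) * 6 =1178892/7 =168413.14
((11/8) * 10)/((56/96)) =165/7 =23.57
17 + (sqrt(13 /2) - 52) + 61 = 28.55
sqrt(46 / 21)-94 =-94 + sqrt(966) / 21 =-92.52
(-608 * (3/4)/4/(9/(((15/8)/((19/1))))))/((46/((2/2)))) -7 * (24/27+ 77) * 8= -7223149/1656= -4361.80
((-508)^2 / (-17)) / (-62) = 129032 / 527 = 244.84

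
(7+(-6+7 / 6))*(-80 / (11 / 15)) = -2600 / 11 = -236.36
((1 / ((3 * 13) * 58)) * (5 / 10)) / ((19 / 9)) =3 / 28652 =0.00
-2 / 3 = -0.67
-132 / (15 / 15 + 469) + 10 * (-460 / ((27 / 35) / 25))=-945876782 / 6345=-149074.35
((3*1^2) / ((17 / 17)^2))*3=9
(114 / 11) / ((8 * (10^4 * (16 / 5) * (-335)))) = -57 / 471680000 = -0.00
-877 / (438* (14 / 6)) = -877 / 1022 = -0.86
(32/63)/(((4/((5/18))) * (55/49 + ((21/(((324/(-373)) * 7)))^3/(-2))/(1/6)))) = 725760/2565955453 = 0.00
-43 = -43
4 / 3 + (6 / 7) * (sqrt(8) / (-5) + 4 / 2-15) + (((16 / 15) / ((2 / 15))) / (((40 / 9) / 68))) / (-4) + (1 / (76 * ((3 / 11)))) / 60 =-3869539 / 95760-12 * sqrt(2) / 35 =-40.89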